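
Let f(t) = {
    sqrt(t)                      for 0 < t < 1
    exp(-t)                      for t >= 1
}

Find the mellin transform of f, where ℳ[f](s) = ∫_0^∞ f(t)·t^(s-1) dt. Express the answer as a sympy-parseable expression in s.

((2*s + 1)*uppergamma(s, 1) + 2)/(2*s + 1)
  Re(s) > -1/2

linearity at 1 turns ℳ[f](s) into 2 summed integrals
segment [0, 1) carries sqrt(t); integrate it
over [1, ∞), the kernel integral of exp(-t) enters the sum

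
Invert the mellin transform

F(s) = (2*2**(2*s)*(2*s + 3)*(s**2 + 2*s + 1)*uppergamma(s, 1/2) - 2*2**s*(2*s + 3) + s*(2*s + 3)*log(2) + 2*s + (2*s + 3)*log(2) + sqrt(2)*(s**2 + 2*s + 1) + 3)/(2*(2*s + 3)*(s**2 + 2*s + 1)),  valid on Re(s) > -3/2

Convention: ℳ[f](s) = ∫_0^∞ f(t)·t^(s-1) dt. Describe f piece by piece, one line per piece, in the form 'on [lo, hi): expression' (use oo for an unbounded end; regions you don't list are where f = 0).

on [0, 1): sqrt(2)*t**(3/2)/4
on [1, 2): t*log(t/2)/2
on [2, oo): exp(-t/4)

back out the common scale on t: t**(3/2) on [0, 1/2); t*log(t) on [1/2, 1); exp(-t/2) on [1, ∞)
decompose at 1, 2; ℳ[f](s) sums the 3 pieces' integrals
∫ over [0, 1) of sqrt(2)*t**(3/2)/4·t^(s-1) joins the sum
for t in [1, 2): the term is ∫ t*log(t/2)/2·t^(s-1)
the [2, ∞) slice contributes ∫ exp(-t/4)·t^(s-1) dt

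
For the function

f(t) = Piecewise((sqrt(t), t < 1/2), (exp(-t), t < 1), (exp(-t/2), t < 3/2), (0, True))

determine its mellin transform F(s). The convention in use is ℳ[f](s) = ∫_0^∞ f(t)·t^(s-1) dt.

(2**s*(2*s + 1)*uppergamma(s, 1/2) - 2**s*(2*s + 1)*uppergamma(s, 1) + 4**s*(2*s + 1)*uppergamma(s, 1/2) - 4**s*(2*s + 1)*uppergamma(s, 3/4) + sqrt(2))/(2**s*(2*s + 1))
  Re(s) > -1/2

split f at 1/2, 1: ℳ[f](s) collects 3 kernel integrals
piece [0, 1/2): integrate sqrt(t) against the kernel
∫ over [1/2, 1) of exp(-t)·t^(s-1) joins the sum
∫ over [1, 3/2) of exp(-t/2)·t^(s-1) joins the sum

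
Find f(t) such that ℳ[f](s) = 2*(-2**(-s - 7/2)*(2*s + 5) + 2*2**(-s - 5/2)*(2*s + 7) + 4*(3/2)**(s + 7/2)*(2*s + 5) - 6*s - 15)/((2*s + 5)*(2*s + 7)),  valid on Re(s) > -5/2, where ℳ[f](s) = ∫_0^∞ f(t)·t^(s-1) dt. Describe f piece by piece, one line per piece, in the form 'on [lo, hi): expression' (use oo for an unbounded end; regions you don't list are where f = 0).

on [0, 1/2): 2*t**(5/2)
on [1/2, 1): t**(7/2)
on [1, 3/2): 4*t**(7/2)

f breaks at 1/2, 1 into 3 integrals to sum
piece [0, 1/2): integrate 2*t**(5/2) against the kernel
∫ over [1/2, 1) of t**(7/2)·t^(s-1) joins the sum
on [1, 3/2): add ∫ 4*t**(7/2)·t^(s-1) dt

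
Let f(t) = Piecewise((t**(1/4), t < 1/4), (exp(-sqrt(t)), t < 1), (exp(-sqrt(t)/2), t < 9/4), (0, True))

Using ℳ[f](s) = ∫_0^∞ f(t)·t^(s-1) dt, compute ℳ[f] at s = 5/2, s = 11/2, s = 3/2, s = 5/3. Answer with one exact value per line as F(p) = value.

F(5/2) = -12993*exp(-3/4)/4 - 130*exp(-1) + sqrt(2)/176 + 20889*exp(-1/2)/8
F(11/2) = -8055338729409*exp(-3/4)/256 - 19728202*exp(-1) + sqrt(2)/23552 + 12553134696189*exp(-1/2)/512
F(3/2) = -65*exp(-3/4) - 10*exp(-1) + sqrt(2)/28 + 117*exp(-1/2)/2
F(5/3) = -16*2**(1/3)*uppergamma(10/3, 3/4) - 2*uppergamma(10/3, 1) + 3*2**(1/6)/92 + 2*uppergamma(10/3, 1/2) + 16*2**(1/3)*uppergamma(10/3, 1/2)

back out the shared t-power: t**(-1/4) on [0, 1/4); exp(-sqrt(t))/sqrt(t) on [1/4, 1); exp(-sqrt(t)/2)/sqrt(t) on [1, 9/4)
undo the power substitution: 1/sqrt(t) on [0, 1/2); exp(-t)/t on [1/2, 1); exp(-t/2)/t on [1, 3/2)
remove the shared t-power first: sqrt(t) on [0, 1/2); exp(-t) on [1/2, 1); exp(-t/2) on [1, 3/2)
split f at 1/4, 1: ℳ[f](s) collects 3 kernel integrals
∫ over [0, 1/4) of t**(1/4)·t^(s-1) joins the sum
on [1/4, 1) integrate f = exp(-sqrt(t)) against the kernel
[1, 9/4) adds the kernel integral of exp(-sqrt(t)/2)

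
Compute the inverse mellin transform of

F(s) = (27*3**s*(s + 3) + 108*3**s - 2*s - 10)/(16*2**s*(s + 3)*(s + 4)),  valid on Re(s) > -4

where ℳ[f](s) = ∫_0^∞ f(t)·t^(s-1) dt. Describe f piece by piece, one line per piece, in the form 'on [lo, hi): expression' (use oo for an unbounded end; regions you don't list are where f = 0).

strip the shared t-power: t**3 on [0, 1/2); t**2*(2 - t) on [1/2, 3/2)
peel off the shared t-power: t on [0, 1/2); 2 - t on [1/2, 3/2)
along the cuts 1/2, ℳ[f](s) splits into 2 integrals
segment 0 to 1/2 holds t**4; add its integral
∫ t**3*(2 - t)·t^(s-1) over [1/2, 3/2)

on [0, 1/2): t**4
on [1/2, 3/2): t**3*(2 - t)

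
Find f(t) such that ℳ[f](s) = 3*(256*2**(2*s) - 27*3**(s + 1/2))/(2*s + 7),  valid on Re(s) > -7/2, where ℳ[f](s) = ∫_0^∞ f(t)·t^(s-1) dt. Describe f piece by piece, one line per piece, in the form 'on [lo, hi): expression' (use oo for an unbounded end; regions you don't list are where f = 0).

on [0, 3): 3*t**(7/2)/2
on [3, 4): 3*t**(7/2)

f breaks at 3 into 2 integrals to sum
∫ over [0, 3) of 3*t**(7/2)/2·t^(s-1) joins the sum
for t in [3, 4): the term is ∫ 3*t**(7/2)·t^(s-1)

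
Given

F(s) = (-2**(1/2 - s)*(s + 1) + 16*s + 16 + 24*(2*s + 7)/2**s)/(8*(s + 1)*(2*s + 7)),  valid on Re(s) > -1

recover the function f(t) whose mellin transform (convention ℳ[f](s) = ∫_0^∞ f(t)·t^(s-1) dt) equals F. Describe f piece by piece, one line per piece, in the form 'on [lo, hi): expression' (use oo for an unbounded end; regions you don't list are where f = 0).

breakpoints 1/2: one integral from each of the 2 segments
[0, 1/2) adds the kernel integral of 6*t
piece [1/2, 1): integrate t**(7/2) against the kernel

on [0, 1/2): 6*t
on [1/2, 1): t**(7/2)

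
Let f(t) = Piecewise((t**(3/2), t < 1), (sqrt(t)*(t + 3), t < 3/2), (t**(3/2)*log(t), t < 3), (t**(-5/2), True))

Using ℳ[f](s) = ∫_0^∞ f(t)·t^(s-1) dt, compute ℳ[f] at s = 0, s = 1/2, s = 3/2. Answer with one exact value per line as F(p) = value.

F(0) = -6 - 178*sqrt(3)/135 + log(2**(sqrt(6)/2)*3**(-sqrt(6)/2 + 2*sqrt(3))) + 23*sqrt(6)/6
F(1/2) = 9*log(2)/8 + 143/144 + 27*log(3)/8
F(3/2) = 17/24 + 9*log(2)/8 + 63*log(3)/8

reversing the shared t-power: t on [0, 1); t + 3 on [1, 3/2); t*log(t) on [3/2, 3); …
decompose at 1, 3/2, 3; ℳ[f](s) sums the 4 pieces' integrals
segment 0 to 1 holds t**(3/2); add its integral
over [1, 3/2), the kernel integral of sqrt(t)*(t + 3) enters the sum
piece [3/2, 3): integrate t**(3/2)*log(t) against the kernel
piece [3, ∞): integrate t**(-5/2) against the kernel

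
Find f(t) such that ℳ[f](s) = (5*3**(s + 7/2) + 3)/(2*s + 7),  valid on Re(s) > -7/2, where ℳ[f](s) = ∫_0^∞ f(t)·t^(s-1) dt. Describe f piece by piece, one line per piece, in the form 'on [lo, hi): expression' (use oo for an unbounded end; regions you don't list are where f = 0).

on [0, 1): 4*t**(7/2)
on [1, 3): 5*t**(7/2)/2

cuts at 1: linearity sums the 2 kernel integrals
on [0, 1): add ∫ 4*t**(7/2)·t^(s-1) dt
on [1, 3) integrate f = 5*t**(7/2)/2 against the kernel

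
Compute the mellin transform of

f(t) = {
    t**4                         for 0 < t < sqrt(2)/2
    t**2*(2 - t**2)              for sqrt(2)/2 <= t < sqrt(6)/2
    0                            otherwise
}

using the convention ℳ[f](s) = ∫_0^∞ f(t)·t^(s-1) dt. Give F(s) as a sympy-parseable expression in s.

undo the power substitution: t**2 on [0, 1/2); t*(2 - t) on [1/2, 3/2)
strip the shared t-power: t on [0, 1/2); 2 - t on [1/2, 3/2)
slice at sqrt(2)/2, transform all 2 pieces, and sum them
between 0 and sqrt(2)/2 the integrand is t**4·t^(s-1)
∫ t**2*(2 - t**2)·t^(s-1) over [sqrt(2)/2, sqrt(6)/2)

(3*3**(s/2)*(s + 2) + 24*3**(s/2) - 2*s - 12)/(4*2**(s/2)*(s + 2)*(s + 4))
  Re(s) > -4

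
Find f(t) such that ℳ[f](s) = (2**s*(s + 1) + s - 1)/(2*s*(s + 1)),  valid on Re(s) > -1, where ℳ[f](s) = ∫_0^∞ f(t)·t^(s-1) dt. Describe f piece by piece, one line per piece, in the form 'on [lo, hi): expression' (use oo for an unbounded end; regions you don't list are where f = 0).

on [0, 1): t
on [1, 2): 1/2

the 2 pieces separated at 1 each add one integral
piece [0, 1): integrate t against the kernel
[1, 2) adds the kernel integral of 1/2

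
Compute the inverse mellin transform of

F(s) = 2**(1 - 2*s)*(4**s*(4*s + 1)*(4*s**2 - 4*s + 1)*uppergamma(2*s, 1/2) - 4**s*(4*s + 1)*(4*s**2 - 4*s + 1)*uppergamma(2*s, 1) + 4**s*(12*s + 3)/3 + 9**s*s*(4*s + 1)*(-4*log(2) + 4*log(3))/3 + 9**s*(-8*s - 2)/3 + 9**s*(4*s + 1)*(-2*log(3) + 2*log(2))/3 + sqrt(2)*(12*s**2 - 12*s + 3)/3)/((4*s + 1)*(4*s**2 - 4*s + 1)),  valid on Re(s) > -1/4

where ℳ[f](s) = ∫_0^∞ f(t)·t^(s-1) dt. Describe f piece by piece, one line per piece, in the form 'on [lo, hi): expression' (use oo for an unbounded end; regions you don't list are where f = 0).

strip the power substitution: sqrt(t) on [0, 1/2); exp(-t) on [1/2, 1); log(t)/t on [1, 3/2)
along the cuts 1/4, 1, ℳ[f](s) splits into 3 integrals
on [0, 1/4) integrate f = t**(1/4) against the kernel
segment 1/4 to 1 holds exp(-sqrt(t)); add its integral
piece [1, 9/4): integrate log(sqrt(t))/sqrt(t) against the kernel

on [0, 1/4): t**(1/4)
on [1/4, 1): exp(-sqrt(t))
on [1, 9/4): log(sqrt(t))/sqrt(t)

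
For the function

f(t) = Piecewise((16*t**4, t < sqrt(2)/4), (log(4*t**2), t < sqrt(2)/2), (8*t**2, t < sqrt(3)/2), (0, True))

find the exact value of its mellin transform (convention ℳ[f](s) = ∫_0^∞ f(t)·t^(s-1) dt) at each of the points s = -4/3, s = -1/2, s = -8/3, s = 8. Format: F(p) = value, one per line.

F(-4/3) = -57*2**(2/3)/8 - log(2**(3*2**(2/3)/4 + 3)) + 39/8 + 6*6**(1/3)
F(-1/2) = 2**(3/4)*(-224*sqrt(2) - log(2**(42*sqrt(2) + 84)) + 28*6**(3/4) + 339)/42
F(-8/3) = -4*6**(2/3) - log(2**(3*2**(1/3)/4 + 6)) + 15/2 + 183*2**(1/3)/16
F(8) = 257*log(2)/32768 + 320281/1966080

invert the common scale on t to get t**4 on [0, sqrt(2)/2); log(t**2) on [sqrt(2)/2, sqrt(2)); 2*t**2 on [sqrt(2), sqrt(3))
remove the power substitution first: t**2 on [0, 1/2); log(t) on [1/2, 2); 2*t on [2, 3)
integrate the 3 segments split at sqrt(2)/4, sqrt(2)/2, then add the results
∫ 16*t**4·t^(s-1) over [0, sqrt(2)/4)
[sqrt(2)/4, sqrt(2)/2) adds the kernel integral of log(4*t**2)
the [sqrt(2)/2, sqrt(3)/2) slice contributes ∫ 8*t**2·t^(s-1) dt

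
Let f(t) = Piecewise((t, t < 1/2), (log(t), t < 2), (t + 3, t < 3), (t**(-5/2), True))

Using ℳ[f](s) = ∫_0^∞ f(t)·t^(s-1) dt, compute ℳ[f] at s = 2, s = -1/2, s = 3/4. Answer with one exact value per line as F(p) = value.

along the cuts 1/2, 2, 3, ℳ[f](s) splits into 4 integrals
[0, 1/2) adds the kernel integral of t
segment [1/2, 2) carries log(t); integrate it
∫ over [2, 3) of (t + 3)·t^(s-1) joins the sum
the [3, ∞) slice contributes ∫ t**(-5/2)·t^(s-1) dt

F(2) = 2*sqrt(3)/3 + 17*log(2)/8 + 207/16
F(-1/2) = sqrt(2)*(-486*log(2) + sqrt(2) + 648)/162
F(3/4) = 2**(1/4)*(-436*sqrt(2) + 2*2**(3/4)*3**(1/4) + 65 + log(2**(42 + 84*sqrt(2))) + 180*6**(3/4))/63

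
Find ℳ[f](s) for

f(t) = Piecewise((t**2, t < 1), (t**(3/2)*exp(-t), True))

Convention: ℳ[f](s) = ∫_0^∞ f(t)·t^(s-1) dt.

undo the shared t-power: t**(3/2) on [0, 1); t*exp(-t) on [1, ∞)
the shared t-power comes off first: 1/sqrt(t) on [0, 1); exp(-t)/t on [1, ∞)
back out the shared t-power: sqrt(t) on [0, 1); exp(-t) on [1, ∞)
treat the 2 regions marked off by 1 separately and sum
for t in [0, 1): the term is ∫ t**2·t^(s-1)
between 1 and ∞ the integrand is t**(3/2)*exp(-t)·t^(s-1)

((s + 2)*uppergamma(s + 3/2, 1) + 1)/(s + 2)
  Re(s) > -2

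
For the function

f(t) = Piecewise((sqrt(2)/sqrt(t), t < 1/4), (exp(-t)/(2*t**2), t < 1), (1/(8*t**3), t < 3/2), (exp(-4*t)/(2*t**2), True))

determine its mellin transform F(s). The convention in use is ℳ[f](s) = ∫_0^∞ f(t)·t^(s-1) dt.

(3*24**s*(1 - 2*s) + 12*24**s*(s - 3)*(2*s - 1)*uppergamma(s - 2, 1/4) - 12*24**s*(s - 3)*(2*s - 1)*uppergamma(s - 2, 1) + 8*36**s*(2*s - 1)/9 + 192*6**s*(s - 3)*(2*s - 1)*uppergamma(s - 2, 6) + 96*sqrt(2)*6**s*(s - 3))/(24*24**s*(s - 3)*(2*s - 1))
  Re(s) > 1/2

undo the shared t-power: sqrt(2)*sqrt(t) on [0, 1/4); exp(-t)/(2*t) on [1/4, 1); 1/(8*t**2) on [1, 3/2); …
the common scale on t comes off first: sqrt(t) on [0, 1/2); exp(-t/2)/t on [1/2, 2); 1/(2*t**2) on [2, 3); …
reversing the shared t-power: t**(3/2) on [0, 1/2); exp(-t/2) on [1/2, 2); 1/(2*t) on [2, 3); …
split f at 1/4, 1, 3/2: ℳ[f](s) collects 4 kernel integrals
segment [0, 1/4) carries sqrt(2)/sqrt(t); integrate it
piece [1/4, 1): integrate exp(-t)/(2*t**2) against the kernel
segment [1, 3/2) carries 1/(8*t**3); integrate it
the [3/2, ∞) slice contributes ∫ exp(-4*t)/(2*t**2)·t^(s-1) dt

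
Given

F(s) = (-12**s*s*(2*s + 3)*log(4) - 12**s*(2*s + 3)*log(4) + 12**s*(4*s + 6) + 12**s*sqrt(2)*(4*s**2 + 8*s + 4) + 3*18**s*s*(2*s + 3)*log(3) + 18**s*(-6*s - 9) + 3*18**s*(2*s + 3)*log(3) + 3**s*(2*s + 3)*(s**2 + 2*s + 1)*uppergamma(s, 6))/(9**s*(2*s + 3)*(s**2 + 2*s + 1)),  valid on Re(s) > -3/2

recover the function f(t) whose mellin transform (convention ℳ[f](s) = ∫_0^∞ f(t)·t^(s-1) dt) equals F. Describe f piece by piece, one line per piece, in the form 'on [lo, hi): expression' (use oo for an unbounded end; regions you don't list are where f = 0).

reversing the common scale on t: t**(3/2) on [0, 2); t*log(t) on [2, 3); exp(-2*t) on [3, ∞)
summing 3 kernel integrals split by 4/3, 2 yields ℳ[f](s)
the [0, 4/3) slice contributes ∫ 3*sqrt(6)*t**(3/2)/4·t^(s-1) dt
between 4/3 and 2 the integrand is 3*t*log(3*t/2)/2·t^(s-1)
for t in [2, ∞): the term is ∫ exp(-3*t)·t^(s-1)

on [0, 4/3): 3*sqrt(6)*t**(3/2)/4
on [4/3, 2): 3*t*log(3*t/2)/2
on [2, oo): exp(-3*t)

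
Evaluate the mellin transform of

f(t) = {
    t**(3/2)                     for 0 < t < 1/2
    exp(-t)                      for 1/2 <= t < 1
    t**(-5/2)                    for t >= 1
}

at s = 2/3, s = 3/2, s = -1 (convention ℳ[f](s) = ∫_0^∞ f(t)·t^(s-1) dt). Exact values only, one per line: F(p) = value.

F(2/3) = -uppergamma(2/3, 1) + 3*2**(5/6)/52 + 6/11 + uppergamma(2/3, 1/2)
F(3/2) = -exp(-1) - sqrt(pi)*erfc(1)/2 + sqrt(pi)*erfc(sqrt(2)/2)/2 + sqrt(2)*exp(-1/2)/2 + 25/24
F(-1) = -expint(2, 1) + 2/7 + 2*expint(2, 1/2) + sqrt(2)

split f at 1/2, 1: ℳ[f](s) collects 3 kernel integrals
for t in [0, 1/2): the term is ∫ t**(3/2)·t^(s-1)
on [1/2, 1): add ∫ exp(-t)·t^(s-1) dt
on [1, ∞): add ∫ t**(-5/2)·t^(s-1) dt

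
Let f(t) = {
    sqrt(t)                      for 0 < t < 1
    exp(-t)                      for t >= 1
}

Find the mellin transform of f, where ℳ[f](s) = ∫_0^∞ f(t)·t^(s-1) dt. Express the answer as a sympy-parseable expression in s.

((2*s + 1)*uppergamma(s, 1) + 2)/(2*s + 1)
  Re(s) > -1/2

decompose at 1; ℳ[f](s) sums the 2 pieces' integrals
segment 0 to 1 holds sqrt(t); add its integral
∫ exp(-t)·t^(s-1) over [1, ∞)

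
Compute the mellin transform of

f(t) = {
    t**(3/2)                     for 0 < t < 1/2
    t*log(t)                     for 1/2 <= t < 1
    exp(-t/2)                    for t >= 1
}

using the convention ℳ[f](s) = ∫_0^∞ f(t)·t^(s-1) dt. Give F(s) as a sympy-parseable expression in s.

(2*2**(2*s)*(2*s + 3)*(s**2 + 2*s + 1)*uppergamma(s, 1/2) - 2*2**s*(2*s + 3) + s*(2*s + 3)*log(2) + 2*s + (2*s + 3)*log(2) + sqrt(2)*(s**2 + 2*s + 1) + 3)/(2*2**s*(2*s + 3)*(s**2 + 2*s + 1))
  Re(s) > -3/2

slice at 1/2, 1, transform all 3 pieces, and sum them
the [0, 1/2) slice contributes ∫ t**(3/2)·t^(s-1) dt
on [1/2, 1): add ∫ t*log(t)·t^(s-1) dt
piece [1, ∞): integrate exp(-t/2) against the kernel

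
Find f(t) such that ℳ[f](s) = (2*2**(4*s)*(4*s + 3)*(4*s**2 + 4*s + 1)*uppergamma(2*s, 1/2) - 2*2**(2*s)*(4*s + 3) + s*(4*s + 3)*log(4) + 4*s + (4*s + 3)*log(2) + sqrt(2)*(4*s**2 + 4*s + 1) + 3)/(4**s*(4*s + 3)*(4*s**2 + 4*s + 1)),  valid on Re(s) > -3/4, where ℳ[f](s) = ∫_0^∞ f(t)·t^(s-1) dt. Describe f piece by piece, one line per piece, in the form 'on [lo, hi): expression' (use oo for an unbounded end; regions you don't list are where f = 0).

on [0, 1/4): t**(3/4)
on [1/4, 1): sqrt(t)*log(sqrt(t))
on [1, oo): exp(-sqrt(t)/2)

the power substitution comes off first: t**(3/2) on [0, 1/2); t*log(t) on [1/2, 1); exp(-t/2) on [1, ∞)
treat the 3 regions marked off by 1/4, 1 separately and sum
between 0 and 1/4 the integrand is t**(3/4)·t^(s-1)
∫ over [1/4, 1) of sqrt(t)*log(sqrt(t))·t^(s-1) joins the sum
over [1, ∞), the kernel integral of exp(-sqrt(t)/2) enters the sum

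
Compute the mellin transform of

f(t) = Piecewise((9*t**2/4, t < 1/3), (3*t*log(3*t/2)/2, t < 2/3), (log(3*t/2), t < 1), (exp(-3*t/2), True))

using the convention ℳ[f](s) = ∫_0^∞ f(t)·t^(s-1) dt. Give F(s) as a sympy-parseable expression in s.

back out the common scale on t: t**2 on [0, 1/2); t*log(t) on [1/2, 1); log(t) on [1, 3/2); …
slice at 1/3, 2/3, 1, transform all 4 pieces, and sum them
∫ over [0, 1/3) of 9*t**2/4·t^(s-1) joins the sum
∫ 3*t*log(3*t/2)/2·t^(s-1) over [1/3, 2/3)
the [2/3, 1) slice contributes ∫ log(3*t/2)·t^(s-1) dt
for t in [1, ∞): the term is ∫ exp(-3*t/2)·t^(s-1)

(4*2**s*s**2*(s + 2)*(s**2 + 2*s + 1)*uppergamma(s, 3/2) - 4*2**s*s**2*(s + 2) + 4*2**s*(s + 2)*(s**2 + 2*s + 1) + 3**s*s*(s + 2)*(-4*log(2) + 4*log(3))*(s**2 + 2*s + 1) - 4*3**s*(s + 2)*(s**2 + 2*s + 1) + s**3*(s + 2)*log(4) + s**2*(s + 2)*log(4) + 2*s**2*(s + 2) + s**2*(s**2 + 2*s + 1))/(4*3**s*s**2*(s + 2)*(s**2 + 2*s + 1))
  Re(s) > -2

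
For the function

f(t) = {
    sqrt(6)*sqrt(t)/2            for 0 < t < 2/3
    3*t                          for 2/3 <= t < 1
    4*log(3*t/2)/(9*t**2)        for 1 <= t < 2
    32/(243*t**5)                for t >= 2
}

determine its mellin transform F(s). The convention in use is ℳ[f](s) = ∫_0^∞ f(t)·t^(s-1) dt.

2**(1 - s)*(324*2**(s - 1)*(s - 5)*(s + 1)*(-2*s + (s - 1)**2 + 3) - 324*2**(s - 1)*(s - 5)*(2*s + 1)*(-2*s + (s - 1)**2 + 3) - 108*3**(s - 1)*(s - 5)*(s - 1)*(s + 1)*(2*s + 1)*log(3) + 108*3**(s - 1)*(s - 5)*(s - 1)*(s + 1)*(2*s + 1)*log(2) - 108*3**(s - 1)*(s - 5)*(s + 1)*(2*s + 1)*log(2) + 108*3**(s - 1)*(s - 5)*(s + 1)*(2*s + 1) + 108*3**(s - 1)*(s - 5)*(s + 1)*(2*s + 1)*log(3) + 729*3**(s - 1)*(s - 5)*(2*s + 1)*(-2*s + (s - 1)**2 + 3) + 54*6**(s - 1)*(s - 5)*(s - 1)*(s + 1)*(2*s + 1)*log(3) - 54*6**(s - 1)*(s - 5)*(s + 1)*(2*s + 1)*log(3) - 54*6**(s - 1)*(s - 5)*(s + 1)*(2*s + 1) - 2*6**(s - 1)*(s + 1)*(2*s + 1)*(-2*s + (s - 1)**2 + 3))/(162*(3/2)**s*(s - 5)*(s + 1)*(2*s + 1)*(-2*s + (s - 1)**2 + 3))
  -1/2 < Re(s) < 5

peel off the common scale on t: sqrt(t) on [0, 1); 2*t on [1, 3/2); log(t)/t**2 on [3/2, 3); …
undo the shared t-power: t**(3/2) on [0, 1); 2*t**2 on [1, 3/2); log(t)/t on [3/2, 3); …
breakpoints 2/3, 1, 2: one integral from each of the 4 segments
[0, 2/3) adds the kernel integral of sqrt(6)*sqrt(t)/2
[2/3, 1) adds the kernel integral of 3*t
the [1, 2) slice contributes ∫ 4*log(3*t/2)/(9*t**2)·t^(s-1) dt
for t in [2, ∞): the term is ∫ 32/(243*t**5)·t^(s-1)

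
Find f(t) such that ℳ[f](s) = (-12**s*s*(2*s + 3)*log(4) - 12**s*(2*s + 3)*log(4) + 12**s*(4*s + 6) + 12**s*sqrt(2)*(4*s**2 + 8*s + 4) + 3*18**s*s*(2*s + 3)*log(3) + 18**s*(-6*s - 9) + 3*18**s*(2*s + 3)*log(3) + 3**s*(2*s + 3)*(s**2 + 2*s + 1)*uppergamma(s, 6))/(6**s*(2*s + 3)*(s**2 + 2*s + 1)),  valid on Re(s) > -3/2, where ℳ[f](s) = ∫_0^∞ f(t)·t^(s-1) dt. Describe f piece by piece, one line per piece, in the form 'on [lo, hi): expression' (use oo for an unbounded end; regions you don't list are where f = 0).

on [0, 2): t**(3/2)
on [2, 3): t*log(t)
on [3, oo): exp(-2*t)

summing 3 kernel integrals split by 2, 3 yields ℳ[f](s)
segment [0, 2) carries t**(3/2); integrate it
over [2, 3), the kernel integral of t*log(t) enters the sum
on [3, ∞): add ∫ exp(-2*t)·t^(s-1) dt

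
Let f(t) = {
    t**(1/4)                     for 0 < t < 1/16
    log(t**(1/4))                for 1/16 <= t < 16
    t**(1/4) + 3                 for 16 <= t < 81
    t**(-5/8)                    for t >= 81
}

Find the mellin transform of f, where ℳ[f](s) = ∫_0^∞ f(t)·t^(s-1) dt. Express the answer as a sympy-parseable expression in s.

back out the power substitution: sqrt(t) on [0, 1/4); log(sqrt(t)) on [1/4, 4); sqrt(t) + 3 on [4, 9); …
back out the power substitution: t on [0, 1/2); log(t) on [1/2, 2); t + 3 on [2, 3); …
cuts at 1/16, 16, 81: linearity sums the 4 kernel integrals
the [0, 1/16) slice contributes ∫ t**(1/4)·t^(s-1) dt
segment 1/16 to 16 holds log(t**(1/4)); add its integral
∫ over [16, 81) of (t**(1/4) + 3)·t^(s-1) joins the sum
between 81 and ∞ the integrand is t**(-5/8)·t^(s-1)

(-4320*2**(8*s)*s**2*(8*s - 5) + 216*2**(8*s)*s*(4*s + 1)*(8*s - 5)*log(2) - 648*2**(8*s)*s*(8*s - 5) - 54*2**(8*s)*(4*s + 1)*(8*s - 5) - 64*sqrt(3)*6**(4*s)*s**2*(4*s + 1) + 5184*6**(4*s)*s**2*(8*s - 5) + 648*6**(4*s)*s*(8*s - 5) + 432*s**2*(8*s - 5) + 216*s*(4*s + 1)*(8*s - 5)*log(2) + (8*s - 5)*(216*s + 54))/(216*2**(4*s)*s**2*(4*s + 1)*(8*s - 5))
  -1/4 < Re(s) < 5/8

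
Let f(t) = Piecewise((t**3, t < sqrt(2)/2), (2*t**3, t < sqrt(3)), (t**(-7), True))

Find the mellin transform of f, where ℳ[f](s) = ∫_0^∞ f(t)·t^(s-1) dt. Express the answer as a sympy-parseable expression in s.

peel off the shared t-power: t**2 on [0, sqrt(2)/2); 2*t**2 on [sqrt(2)/2, sqrt(3)); t**(-8) on [sqrt(3), ∞)
back out the power substitution: t on [0, 1/2); 2*t on [1/2, 3); t**(-4) on [3, ∞)
f breaks at sqrt(2)/2, sqrt(3) into 3 integrals to sum
for t in [0, sqrt(2)/2): the term is ∫ t**3·t^(s-1)
over [sqrt(2)/2, sqrt(3)), the kernel integral of 2*t**3 enters the sum
on [sqrt(3), ∞): add ∫ t**(-7)·t^(s-1) dt

2**(1/2 - s/2)*(972*6**(s/2 + 1/2)*(s - 7) - 2*6**(s/2 + 1/2)*(s + 3) - 81*s + 567)/(324*(s - 7)*(s + 3))
  -3 < Re(s) < 7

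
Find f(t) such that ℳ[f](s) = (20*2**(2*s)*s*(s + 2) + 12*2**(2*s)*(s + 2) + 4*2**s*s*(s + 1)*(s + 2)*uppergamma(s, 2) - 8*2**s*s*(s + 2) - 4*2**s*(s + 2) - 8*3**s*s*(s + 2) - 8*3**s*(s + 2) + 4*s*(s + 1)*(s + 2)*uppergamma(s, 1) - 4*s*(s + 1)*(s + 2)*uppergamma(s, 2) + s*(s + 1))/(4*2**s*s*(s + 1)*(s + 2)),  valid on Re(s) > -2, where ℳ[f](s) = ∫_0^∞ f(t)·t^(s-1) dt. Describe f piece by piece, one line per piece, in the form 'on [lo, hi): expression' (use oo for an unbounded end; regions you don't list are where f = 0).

on [0, 1/2): t**2
on [1/2, 1): exp(-2*t)
on [1, 3/2): t + 1
on [3/2, 2): t + 3
on [2, oo): exp(-t)

decompose at 1/2, 1, 3/2, 2; ℳ[f](s) sums the 5 pieces' integrals
∫ t**2·t^(s-1) over [0, 1/2)
on [1/2, 1): add ∫ exp(-2*t)·t^(s-1) dt
segment [1, 3/2) carries (t + 1); integrate it
piece [3/2, 2): integrate (t + 3) against the kernel
piece [2, ∞): integrate exp(-t) against the kernel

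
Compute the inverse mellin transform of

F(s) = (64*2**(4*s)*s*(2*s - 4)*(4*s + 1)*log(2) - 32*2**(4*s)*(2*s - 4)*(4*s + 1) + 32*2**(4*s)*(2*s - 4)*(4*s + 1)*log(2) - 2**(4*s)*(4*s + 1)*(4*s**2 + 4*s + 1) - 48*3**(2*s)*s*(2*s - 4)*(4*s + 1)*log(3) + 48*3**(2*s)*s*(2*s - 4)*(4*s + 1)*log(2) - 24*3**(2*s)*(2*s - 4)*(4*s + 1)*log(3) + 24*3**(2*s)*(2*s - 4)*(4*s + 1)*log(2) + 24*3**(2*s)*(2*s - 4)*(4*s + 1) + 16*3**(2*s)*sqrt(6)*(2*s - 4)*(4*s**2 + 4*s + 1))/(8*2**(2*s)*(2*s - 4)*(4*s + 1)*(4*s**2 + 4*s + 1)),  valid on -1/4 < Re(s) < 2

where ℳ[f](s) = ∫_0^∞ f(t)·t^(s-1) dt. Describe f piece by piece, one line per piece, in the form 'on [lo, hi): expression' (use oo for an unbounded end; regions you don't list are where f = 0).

on [0, 9/4): t**(1/4)
on [9/4, 4): sqrt(t)*log(sqrt(t))
on [4, oo): t**(-2)

the power substitution comes off first: sqrt(t) on [0, 3/2); t*log(t) on [3/2, 2); t**(-4) on [2, ∞)
integrate the 3 segments split at 9/4, 4, then add the results
for t in [0, 9/4): the term is ∫ t**(1/4)·t^(s-1)
between 9/4 and 4 the integrand is sqrt(t)*log(sqrt(t))·t^(s-1)
over [4, ∞), the kernel integral of t**(-2) enters the sum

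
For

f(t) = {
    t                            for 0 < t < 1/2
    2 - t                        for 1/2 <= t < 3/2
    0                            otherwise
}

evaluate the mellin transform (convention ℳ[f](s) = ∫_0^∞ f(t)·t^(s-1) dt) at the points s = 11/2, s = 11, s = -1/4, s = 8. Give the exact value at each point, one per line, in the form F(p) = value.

F(11/2) = -15*sqrt(2)/4576 + 4617*sqrt(6)/9152
F(11) = 2657179/540672
F(-1/4) = 2*2**(1/4)*(14 - 5*3**(3/4))/3
F(8) = 9839/4608

the 2 pieces separated at 1/2 each add one integral
[0, 1/2) adds the kernel integral of t
piece [1/2, 3/2): integrate (2 - t) against the kernel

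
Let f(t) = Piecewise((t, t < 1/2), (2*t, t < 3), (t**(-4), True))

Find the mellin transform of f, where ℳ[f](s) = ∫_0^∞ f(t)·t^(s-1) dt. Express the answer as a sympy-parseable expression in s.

linearity at 1/2, 3 turns ℳ[f](s) into 3 summed integrals
over [0, 1/2), the kernel integral of t enters the sum
on [1/2, 3): add ∫ 2*t·t^(s-1) dt
∫ t**(-4)·t^(s-1) over [3, ∞)

(970*6**s*s - 3890*6**s - 81*s + 324)/(162*2**s*(s**2 - 3*s - 4))
  -1 < Re(s) < 4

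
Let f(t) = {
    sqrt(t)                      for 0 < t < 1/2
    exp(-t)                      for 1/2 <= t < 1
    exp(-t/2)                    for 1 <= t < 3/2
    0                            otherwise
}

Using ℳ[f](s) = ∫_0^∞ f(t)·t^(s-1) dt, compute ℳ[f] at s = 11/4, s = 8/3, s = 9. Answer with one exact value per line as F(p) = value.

F(11/4) = -4*2**(3/4)*uppergamma(11/4, 3/4) - uppergamma(11/4, 1) + 2**(3/4)/52 + uppergamma(11/4, 1/2) + 4*2**(3/4)*uppergamma(11/4, 1/2)
F(8/3) = -4*2**(2/3)*uppergamma(8/3, 3/4) - uppergamma(8/3, 1) + 3*2**(5/6)/152 + uppergamma(8/3, 1/2) + 4*2**(2/3)*uppergamma(8/3, 1/2)
F(9) = -5593984641*exp(-3/4)/128 - 109601*exp(-1) + sqrt(2)/9728 + 8730218097*exp(-1/2)/256

along the cuts 1/2, 1, ℳ[f](s) splits into 3 integrals
the [0, 1/2) slice contributes ∫ sqrt(t)·t^(s-1) dt
segment [1/2, 1) carries exp(-t); integrate it
∫ exp(-t/2)·t^(s-1) over [1, 3/2)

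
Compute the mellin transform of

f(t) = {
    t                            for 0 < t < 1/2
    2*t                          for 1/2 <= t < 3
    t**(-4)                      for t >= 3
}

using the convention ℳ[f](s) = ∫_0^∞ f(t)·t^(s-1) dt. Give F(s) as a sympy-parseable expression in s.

(970*6**s*s - 3890*6**s - 81*s + 324)/(162*2**s*(s**2 - 3*s - 4))
  -1 < Re(s) < 4

f breaks at 1/2, 3 into 3 integrals to sum
over [0, 1/2), the kernel integral of t enters the sum
on [1/2, 3) integrate f = 2*t against the kernel
∫ t**(-4)·t^(s-1) over [3, ∞)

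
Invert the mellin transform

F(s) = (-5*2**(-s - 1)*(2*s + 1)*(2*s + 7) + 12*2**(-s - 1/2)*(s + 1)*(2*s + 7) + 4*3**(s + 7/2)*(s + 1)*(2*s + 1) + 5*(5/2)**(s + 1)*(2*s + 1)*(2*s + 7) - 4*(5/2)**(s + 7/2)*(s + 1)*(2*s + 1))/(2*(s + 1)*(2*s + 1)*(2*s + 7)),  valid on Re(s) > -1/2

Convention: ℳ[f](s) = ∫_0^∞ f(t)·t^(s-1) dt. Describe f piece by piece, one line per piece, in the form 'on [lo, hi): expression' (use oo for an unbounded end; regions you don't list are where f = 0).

on [0, 1/2): 3*sqrt(t)
on [1/2, 5/2): 5*t/2
on [5/2, 3): t**(7/2)

linearity at 1/2, 5/2 turns ℳ[f](s) into 3 summed integrals
the [0, 1/2) slice contributes ∫ 3*sqrt(t)·t^(s-1) dt
segment 1/2 to 5/2 holds 5*t/2; add its integral
piece [5/2, 3): integrate t**(7/2) against the kernel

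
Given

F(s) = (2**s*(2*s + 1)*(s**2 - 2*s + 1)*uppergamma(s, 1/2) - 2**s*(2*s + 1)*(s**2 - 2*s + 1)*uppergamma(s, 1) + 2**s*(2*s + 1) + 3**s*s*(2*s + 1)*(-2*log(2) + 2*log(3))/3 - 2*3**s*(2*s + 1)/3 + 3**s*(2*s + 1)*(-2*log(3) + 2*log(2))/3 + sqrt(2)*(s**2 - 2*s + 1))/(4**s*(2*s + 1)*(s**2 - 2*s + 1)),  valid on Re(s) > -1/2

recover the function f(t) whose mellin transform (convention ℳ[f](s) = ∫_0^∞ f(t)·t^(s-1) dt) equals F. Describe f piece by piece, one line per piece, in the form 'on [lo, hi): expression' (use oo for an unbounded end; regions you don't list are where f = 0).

peel off the common scale on t: sqrt(t) on [0, 1/2); exp(-t) on [1/2, 1); log(t)/t on [1, 3/2)
breakpoints 1/4, 1/2: one integral from each of the 3 segments
∫ sqrt(2)*sqrt(t)·t^(s-1) over [0, 1/4)
[1/4, 1/2) adds the kernel integral of exp(-2*t)
segment [1/2, 3/4) carries log(2*t)/(2*t); integrate it

on [0, 1/4): sqrt(2)*sqrt(t)
on [1/4, 1/2): exp(-2*t)
on [1/2, 3/4): log(2*t)/(2*t)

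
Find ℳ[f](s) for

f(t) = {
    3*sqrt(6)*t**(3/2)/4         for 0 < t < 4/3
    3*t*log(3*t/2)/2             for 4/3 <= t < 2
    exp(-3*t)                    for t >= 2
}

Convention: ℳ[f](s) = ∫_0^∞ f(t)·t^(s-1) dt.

the common scale on t comes off first: t**(3/2) on [0, 2); t*log(t) on [2, 3); exp(-2*t) on [3, ∞)
cuts at 4/3, 2: linearity sums the 3 kernel integrals
[0, 4/3) adds the kernel integral of 3*sqrt(6)*t**(3/2)/4
the [4/3, 2) slice contributes ∫ 3*t*log(3*t/2)/2·t^(s-1) dt
for t in [2, ∞): the term is ∫ exp(-3*t)·t^(s-1)

(-12**s*s*(2*s + 3)*log(4) - 12**s*(2*s + 3)*log(4) + 12**s*(4*s + 6) + 12**s*sqrt(2)*(4*s**2 + 8*s + 4) + 3*18**s*s*(2*s + 3)*log(3) + 18**s*(-6*s - 9) + 3*18**s*(2*s + 3)*log(3) + 3**s*(2*s + 3)*(s**2 + 2*s + 1)*uppergamma(s, 6))/(9**s*(2*s + 3)*(s**2 + 2*s + 1))
  Re(s) > -3/2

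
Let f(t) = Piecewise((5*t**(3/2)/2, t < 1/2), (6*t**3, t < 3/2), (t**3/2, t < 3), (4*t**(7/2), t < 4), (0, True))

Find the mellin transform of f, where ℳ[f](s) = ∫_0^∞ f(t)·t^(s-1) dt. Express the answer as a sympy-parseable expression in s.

(16384*2**(2*s)*(s + 3)*(2*s + 3) + 20*2**(1/2 - s)*(s + 3)*(2*s + 7) + 216*3**s*(2*s + 3)*(2*s + 7) - 3456*3**(s + 1/2)*(s + 3)*(2*s + 3) + 297*(3/2)**s*(2*s + 3)*(2*s + 7) - 12*(2*s + 3)*(2*s + 7)/2**s)/(16*(s + 3)*(2*s + 3)*(2*s + 7))
  Re(s) > -3/2

the 4 pieces separated at 1/2, 3/2, 3 each add one integral
between 0 and 1/2 the integrand is 5*t**(3/2)/2·t^(s-1)
over [1/2, 3/2), the kernel integral of 6*t**3 enters the sum
piece [3/2, 3): integrate t**3/2 against the kernel
∫ over [3, 4) of 4*t**(7/2)·t^(s-1) joins the sum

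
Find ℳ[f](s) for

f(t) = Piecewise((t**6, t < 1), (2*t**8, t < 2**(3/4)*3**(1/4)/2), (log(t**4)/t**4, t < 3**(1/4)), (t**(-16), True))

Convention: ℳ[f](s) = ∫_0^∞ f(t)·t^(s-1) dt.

back out the power substitution: t**3 on [0, 1); 2*t**4 on [1, sqrt(6)/2); log(t**2)/t**2 on [sqrt(6)/2, sqrt(3)); …
the power substitution comes off first: t**(3/2) on [0, 1); 2*t**2 on [1, 3/2); log(t)/t on [3/2, 3); …
along the cuts 1, 2**(3/4)*3**(1/4)/2, 3**(1/4), ℳ[f](s) splits into 4 integrals
on [0, 1) integrate f = t**6 against the kernel
the [1, 2**(3/4)*3**(1/4)/2) slice contributes ∫ 2*t**8·t^(s-1) dt
piece [2**(3/4)*3**(1/4)/2, 3**(1/4)): integrate log(t**4)/t**4 against the kernel
∫ t**(-16)·t^(s-1) over [3**(1/4), ∞)

(324*2**(s/4)*(s/4 - 4)*(s/4 + 2)*(s**2/16 - s/2 + 1) - 324*2**(s/4)*(s/4 - 4)*(s/2 + 3)*(s**2/16 - s/2 + 1) - 27*3**(s/4)*s*(s/4 - 4)*(s/4 + 2)*(s/2 + 3)*log(3) + 27*3**(s/4)*s*(s/4 - 4)*(s/4 + 2)*(s/2 + 3)*log(2) - 108*3**(s/4)*(s/4 - 4)*(s/4 + 2)*(s/2 + 3)*log(2) + 108*3**(s/4)*(s/4 - 4)*(s/4 + 2)*(s/2 + 3) + 108*3**(s/4)*(s/4 - 4)*(s/4 + 2)*(s/2 + 3)*log(3) + 729*3**(s/4)*(s/4 - 4)*(s/2 + 3)*(s**2/16 - s/2 + 1) + 27*6**(s/4)*s*(s/4 - 4)*(s/4 + 2)*(s/2 + 3)*log(3)/2 - 54*6**(s/4)*(s/4 - 4)*(s/4 + 2)*(s/2 + 3)*log(3) - 54*6**(s/4)*(s/4 - 4)*(s/4 + 2)*(s/2 + 3) - 2*6**(s/4)*(s/4 + 2)*(s/2 + 3)*(s**2/16 - s/2 + 1))/(648*2**(s/4)*(s/4 - 4)*(s/4 + 2)*(s/2 + 3)*(s**2/16 - s/2 + 1))
  -6 < Re(s) < 16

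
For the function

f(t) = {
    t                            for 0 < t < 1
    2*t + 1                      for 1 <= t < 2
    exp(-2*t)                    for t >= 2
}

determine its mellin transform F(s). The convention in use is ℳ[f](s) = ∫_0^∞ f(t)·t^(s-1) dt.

breakpoints 1, 2: one integral from each of the 3 segments
between 0 and 1 the integrand is t·t^(s-1)
for t in [1, 2): the term is ∫ (2*t + 1)·t^(s-1)
segment [2, ∞) carries exp(-2*t); integrate it

(2**s*s*(s + 1)*uppergamma(s, 4) - 2*4**s*s - 4**s + 5*8**s*s + 8**s)/(4**s*s*(s + 1))
  Re(s) > -1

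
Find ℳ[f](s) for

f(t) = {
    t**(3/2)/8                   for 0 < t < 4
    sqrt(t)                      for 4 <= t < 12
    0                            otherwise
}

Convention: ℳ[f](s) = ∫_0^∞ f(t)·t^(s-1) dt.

the common scale on t comes off first: sqrt(2)*t**(3/2)/4 on [0, 2); sqrt(2)*sqrt(t) on [2, 6)
invert the common scale on t to get t**(3/2) on [0, 1); 2*sqrt(t) on [1, 3)
f breaks at 4 into 2 integrals to sum
∫ over [0, 4) of t**(3/2)/8·t^(s-1) joins the sum
between 4 and 12 the integrand is sqrt(t)·t^(s-1)

2**(2*s)*(4*sqrt(3)*3**s*(2*s + 3) - 4*s - 10)/((2*s + 1)*(2*s + 3))
  Re(s) > -3/2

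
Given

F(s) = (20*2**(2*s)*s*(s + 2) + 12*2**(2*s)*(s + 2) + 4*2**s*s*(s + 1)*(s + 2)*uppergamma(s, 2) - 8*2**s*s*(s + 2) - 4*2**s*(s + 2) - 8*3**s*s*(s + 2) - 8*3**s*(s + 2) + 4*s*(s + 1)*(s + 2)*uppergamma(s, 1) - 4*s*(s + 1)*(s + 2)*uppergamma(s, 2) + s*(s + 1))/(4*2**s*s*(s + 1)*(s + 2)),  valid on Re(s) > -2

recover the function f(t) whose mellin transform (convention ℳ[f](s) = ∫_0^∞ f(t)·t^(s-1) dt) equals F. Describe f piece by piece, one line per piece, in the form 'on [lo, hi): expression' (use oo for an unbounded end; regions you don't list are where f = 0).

along the cuts 1/2, 1, 3/2, 2, ℳ[f](s) splits into 5 integrals
∫ t**2·t^(s-1) over [0, 1/2)
on [1/2, 1): add ∫ exp(-2*t)·t^(s-1) dt
∫ (t + 1)·t^(s-1) over [1, 3/2)
on [3/2, 2) integrate f = (t + 3) against the kernel
∫ exp(-t)·t^(s-1) over [2, ∞)

on [0, 1/2): t**2
on [1/2, 1): exp(-2*t)
on [1, 3/2): t + 1
on [3/2, 2): t + 3
on [2, oo): exp(-t)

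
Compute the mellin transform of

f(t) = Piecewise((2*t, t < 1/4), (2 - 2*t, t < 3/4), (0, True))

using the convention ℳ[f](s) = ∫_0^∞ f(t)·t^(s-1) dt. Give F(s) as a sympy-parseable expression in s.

(3**s*s + 4*3**s - 2*s - 4)/(2*2**(2*s)*s*(s + 1))
  Re(s) > -1

invert the common scale on t to get t on [0, 1/2); 2 - t on [1/2, 3/2)
decompose at 1/4; ℳ[f](s) sums the 2 pieces' integrals
the [0, 1/4) slice contributes ∫ 2*t·t^(s-1) dt
the [1/4, 3/4) slice contributes ∫ (2 - 2*t)·t^(s-1) dt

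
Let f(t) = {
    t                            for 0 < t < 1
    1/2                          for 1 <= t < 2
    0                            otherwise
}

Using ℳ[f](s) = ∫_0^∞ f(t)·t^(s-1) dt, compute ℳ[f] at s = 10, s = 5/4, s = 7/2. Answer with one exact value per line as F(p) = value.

treat the 2 regions marked off by 1 separately and sum
over [0, 1), the kernel integral of t enters the sum
on [1, 2) integrate f = 1/2 against the kernel

F(10) = 11273/220
F(5/4) = 2/45 + 4*2**(1/4)/5
F(7/2) = 5/63 + 8*sqrt(2)/7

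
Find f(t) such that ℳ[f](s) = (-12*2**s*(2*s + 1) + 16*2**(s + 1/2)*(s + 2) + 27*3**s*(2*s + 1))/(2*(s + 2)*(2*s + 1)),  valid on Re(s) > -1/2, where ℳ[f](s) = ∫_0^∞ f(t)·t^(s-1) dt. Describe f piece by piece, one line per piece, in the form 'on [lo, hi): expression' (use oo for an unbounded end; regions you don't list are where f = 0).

on [0, 2): 4*sqrt(t)
on [2, 3): 3*t**2/2

linearity at 2 turns ℳ[f](s) into 2 summed integrals
the [0, 2) slice contributes ∫ 4*sqrt(t)·t^(s-1) dt
∫ over [2, 3) of 3*t**2/2·t^(s-1) joins the sum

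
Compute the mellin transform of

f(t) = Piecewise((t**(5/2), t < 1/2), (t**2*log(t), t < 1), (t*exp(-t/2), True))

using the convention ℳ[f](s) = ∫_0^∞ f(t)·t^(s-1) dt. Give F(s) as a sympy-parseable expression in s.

the shared t-power comes off first: t**(3/2) on [0, 1/2); t*log(t) on [1/2, 1); exp(-t/2) on [1, ∞)
split f at 1/2, 1: ℳ[f](s) collects 3 kernel integrals
the [0, 1/2) slice contributes ∫ t**(5/2)·t^(s-1) dt
∫ t**2*log(t)·t^(s-1) over [1/2, 1)
for t in [1, ∞): the term is ∫ t*exp(-t/2)·t^(s-1)

(8*2**(2*s)*(2*s + 5)*(2*s + (s + 1)**2 + 3)*uppergamma(s + 1, 1/2) - 4*2**s*(2*s + 5) + 2*s + (s + 1)*(2*s + 5)*log(2) + (2*s + 5)*log(2) + sqrt(2)*(2*s + (s + 1)**2 + 3) + 5)/(4*2**s*(2*s + 5)*(2*s + (s + 1)**2 + 3))
  Re(s) > -5/2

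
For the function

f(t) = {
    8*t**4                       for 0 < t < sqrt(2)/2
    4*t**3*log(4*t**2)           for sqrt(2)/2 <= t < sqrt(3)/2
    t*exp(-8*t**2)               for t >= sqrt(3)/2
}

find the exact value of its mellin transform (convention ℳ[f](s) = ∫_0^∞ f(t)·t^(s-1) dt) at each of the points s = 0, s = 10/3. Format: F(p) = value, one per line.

F(0) = -sqrt(3)/3 - sqrt(2)*log(2)/3 + sqrt(2)*sqrt(pi)*erfc(sqrt(6))/8 + 2*sqrt(2)/9 + 1/2 + sqrt(3)*log(3)/2
F(10/3) = -243*2**(2/3)*3**(1/6)/5776 - 3*2**(5/6)*log(2)/76 + sqrt(2)*uppergamma(13/6, 6)/256 + 9*2**(5/6)/722 + 3*2**(1/3)/44 + 81*2**(2/3)*3**(1/6)*log(3)/608

undo the shared t-power: 8*t**3 on [0, sqrt(2)/2); 4*t**2*log(4*t**2) on [sqrt(2)/2, sqrt(3)/2); exp(-8*t**2) on [sqrt(3)/2, ∞)
reversing the common scale on t: t**3 on [0, sqrt(2)); t**2*log(t**2) on [sqrt(2), sqrt(3)); exp(-2*t**2) on [sqrt(3), ∞)
undo the power substitution: t**(3/2) on [0, 2); t*log(t) on [2, 3); exp(-2*t) on [3, ∞)
cuts at sqrt(2)/2, sqrt(3)/2: linearity sums the 3 kernel integrals
on [0, sqrt(2)/2) integrate f = 8*t**4 against the kernel
segment sqrt(2)/2 to sqrt(3)/2 holds 4*t**3*log(4*t**2); add its integral
[sqrt(3)/2, ∞) adds the kernel integral of t*exp(-8*t**2)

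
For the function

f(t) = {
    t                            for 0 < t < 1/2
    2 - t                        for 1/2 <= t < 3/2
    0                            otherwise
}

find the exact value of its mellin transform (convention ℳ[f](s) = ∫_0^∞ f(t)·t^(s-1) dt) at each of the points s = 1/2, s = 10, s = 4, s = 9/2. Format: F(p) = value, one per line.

F(1/2) = sqrt(2)*(-10 + 9*sqrt(3))/6
F(10) = 413331/112640
F(4) = 159/160
F(9/2) = sqrt(2)*(-26 + 1377*sqrt(3))/3168

f breaks at 1/2 into 2 integrals to sum
on [0, 1/2): add ∫ t·t^(s-1) dt
for t in [1/2, 3/2): the term is ∫ (2 - t)·t^(s-1)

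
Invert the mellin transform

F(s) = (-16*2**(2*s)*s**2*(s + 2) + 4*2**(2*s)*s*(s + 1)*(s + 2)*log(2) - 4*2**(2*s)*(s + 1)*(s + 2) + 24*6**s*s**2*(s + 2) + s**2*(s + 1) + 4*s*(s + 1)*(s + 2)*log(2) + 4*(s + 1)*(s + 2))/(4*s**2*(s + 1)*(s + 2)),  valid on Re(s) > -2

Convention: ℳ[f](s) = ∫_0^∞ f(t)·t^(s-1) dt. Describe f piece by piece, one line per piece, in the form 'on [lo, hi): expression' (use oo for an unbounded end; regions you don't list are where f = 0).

reversing the common scale on t: t**2 on [0, 1/2); log(t) on [1/2, 2); 2*t on [2, 3)
split f at 1, 4: ℳ[f](s) collects 3 kernel integrals
segment [0, 1) carries t**2/4; integrate it
over [1, 4), the kernel integral of log(t/2) enters the sum
∫ t·t^(s-1) over [4, 6)

on [0, 1): t**2/4
on [1, 4): log(t/2)
on [4, 6): t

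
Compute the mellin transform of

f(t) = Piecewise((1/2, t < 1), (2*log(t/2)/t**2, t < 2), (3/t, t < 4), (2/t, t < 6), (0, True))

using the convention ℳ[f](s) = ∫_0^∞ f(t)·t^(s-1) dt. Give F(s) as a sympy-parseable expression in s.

(3*2**(2*s)*s*(-2*s + (s - 1)**2 + 3) - 6*2**s*s*(s - 1) - 18*2**s*s*(-2*s + (s - 1)**2 + 3) + 4*6**s*s*(-2*s + (s - 1)**2 + 3) + 24*s*(s - 1)**2*log(2) - 24*s*(s - 1)*log(2) + 24*s*(s - 1) + 6*(s - 1)*(-2*s + (s - 1)**2 + 3))/(12*s*(s - 1)*(-2*s + (s - 1)**2 + 3))
  Re(s) > 0

undo the shared t-power: t/2 on [0, 1); 2*log(t/2)/t on [1, 2); 3 on [2, 4); …
strip the common scale on t: t on [0, 1/2); log(t)/t on [1/2, 1); 3 on [1, 2); …
summing 4 kernel integrals split by 1, 2, 4 yields ℳ[f](s)
segment [0, 1) carries 1/2; integrate it
∫ 2*log(t/2)/t**2·t^(s-1) over [1, 2)
the [2, 4) slice contributes ∫ 3/t·t^(s-1) dt
for t in [4, 6): the term is ∫ 2/t·t^(s-1)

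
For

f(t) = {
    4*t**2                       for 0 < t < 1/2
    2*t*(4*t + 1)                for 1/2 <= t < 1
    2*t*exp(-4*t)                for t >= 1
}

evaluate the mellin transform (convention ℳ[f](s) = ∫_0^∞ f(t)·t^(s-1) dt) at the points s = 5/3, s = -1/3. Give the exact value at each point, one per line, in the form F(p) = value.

the common scale on t comes off first: t**2 on [0, 1); t*(2*t + 1) on [1, 2); t*exp(-2*t) on [2, ∞)
invert the shared t-power to get t on [0, 1); 2*t + 1 on [1, 2); exp(-2*t) on [2, ∞)
cuts at 1/2, 1: linearity sums the 3 kernel integrals
∫ over [0, 1/2) of 4*t**2·t^(s-1) joins the sum
for t in [1/2, 1): the term is ∫ 2*t*(4*t + 1)·t^(s-1)
over [1, ∞), the kernel integral of 2*t*exp(-4*t) enters the sum

F(5/3) = -57*2**(1/3)/352 + 2**(2/3)*uppergamma(8/3, 4)/32 + 129/44
F(-1/3) = -21*2**(1/3)/10 + 2**(2/3)*uppergamma(2/3, 4)/2 + 39/5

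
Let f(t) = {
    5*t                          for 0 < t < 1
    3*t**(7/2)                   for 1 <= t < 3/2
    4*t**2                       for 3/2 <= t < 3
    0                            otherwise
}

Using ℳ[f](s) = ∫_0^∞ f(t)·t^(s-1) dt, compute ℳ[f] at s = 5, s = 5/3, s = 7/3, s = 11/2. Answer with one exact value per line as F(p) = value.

F(5) = 19683*sqrt(6)/4352 + 14170687/11424
F(5/3) = -81*2**(1/3)*3**(2/3)/44 + 321/248 + 2187*2**(5/6)*3**(1/6)/992 + 324*3**(2/3)/11
F(7/3) = -243*2**(2/3)*3**(1/3)/104 + 69/70 + 2187*2**(1/6)*3**(5/6)/1120 + 972*3**(1/3)/13
F(11/2) = -729*sqrt(6)/160 + 264583/19968 + 5832*sqrt(3)/5

cuts at 1, 3/2: linearity sums the 3 kernel integrals
∫ 5*t·t^(s-1) over [0, 1)
over [1, 3/2), the kernel integral of 3*t**(7/2) enters the sum
on [3/2, 3) integrate f = 4*t**2 against the kernel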